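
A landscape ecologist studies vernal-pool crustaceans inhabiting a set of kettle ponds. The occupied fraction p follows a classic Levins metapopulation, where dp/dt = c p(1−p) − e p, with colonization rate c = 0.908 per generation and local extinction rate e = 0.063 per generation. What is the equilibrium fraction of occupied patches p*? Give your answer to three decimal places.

0.931

At equilibrium, colonization balances extinction: c·p*·(1−p*) = e·p*.
So p* = 1 − e/c = 1 − 0.063/0.908 = 1 − 0.0694 = 0.9306.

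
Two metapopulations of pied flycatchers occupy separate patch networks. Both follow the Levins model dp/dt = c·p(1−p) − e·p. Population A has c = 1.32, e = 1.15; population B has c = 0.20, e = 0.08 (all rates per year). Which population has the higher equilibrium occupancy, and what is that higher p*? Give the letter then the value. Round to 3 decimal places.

A: p*_A = 1 − 1.15/1.32 = 0.1288.
B: p*_B = 1 − 0.08/0.20 = 0.6000.
B is higher at 0.6000.

B, 0.600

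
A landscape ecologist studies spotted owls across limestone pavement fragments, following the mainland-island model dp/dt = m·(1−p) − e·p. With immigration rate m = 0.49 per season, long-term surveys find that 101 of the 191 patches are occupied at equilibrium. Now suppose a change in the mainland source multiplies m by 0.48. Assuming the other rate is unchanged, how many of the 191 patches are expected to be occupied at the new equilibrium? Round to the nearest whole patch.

Observed p* = 101/191 = 0.52880.
Balance m(1−p*) = e·p* gives e = m(1−p*)/p* = 0.49×0.47120/0.52880 = 0.43663.
New p* = m/(m+e) = 0.23520/(0.23520+0.43663) = 0.35009.
Expected occupied = 191 × 0.35009 = 66.87 ≈ 67.

67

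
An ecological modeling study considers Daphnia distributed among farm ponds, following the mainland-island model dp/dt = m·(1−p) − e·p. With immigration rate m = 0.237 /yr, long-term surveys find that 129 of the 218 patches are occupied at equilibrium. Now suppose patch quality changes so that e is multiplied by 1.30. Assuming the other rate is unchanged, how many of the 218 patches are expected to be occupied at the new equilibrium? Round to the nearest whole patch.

115

Observed p* = 129/218 = 0.59174.
Balance m(1−p*) = e·p* gives e = m(1−p*)/p* = 0.237×0.40826/0.59174 = 0.16351.
New p* = m/(m+e) = 0.23700/(0.23700+0.21256) = 0.52718.
Expected occupied = 218 × 0.52718 = 114.93 ≈ 115.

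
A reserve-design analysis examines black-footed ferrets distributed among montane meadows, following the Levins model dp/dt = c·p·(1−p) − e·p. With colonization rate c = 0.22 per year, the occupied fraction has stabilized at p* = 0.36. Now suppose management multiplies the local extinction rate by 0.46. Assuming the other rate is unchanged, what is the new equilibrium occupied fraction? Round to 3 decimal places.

0.706

Balance c(1−p*) = e gives e = 0.22×(1 − 0.36000) = 0.14080.
New p* = 1 − e/c = 1 − 0.06477/0.22000 = 0.70559.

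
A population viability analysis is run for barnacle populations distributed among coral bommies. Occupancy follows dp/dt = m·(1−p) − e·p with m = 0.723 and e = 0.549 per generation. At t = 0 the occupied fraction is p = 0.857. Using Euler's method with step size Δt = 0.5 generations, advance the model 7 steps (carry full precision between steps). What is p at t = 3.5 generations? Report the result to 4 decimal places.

0.5686

Update rule: p ← p + [m·(1−p) − e·p]·Δt with Δt = 0.5.
step 1: Δp = -0.18355, p = 0.67345
step 2: Δp = -0.06681, p = 0.60664
step 3: Δp = -0.02432, p = 0.58232
step 4: Δp = -0.00885, p = 0.57346
step 5: Δp = -0.00322, p = 0.57024
step 6: Δp = -0.00117, p = 0.56907
step 7: Δp = -0.00043, p = 0.56864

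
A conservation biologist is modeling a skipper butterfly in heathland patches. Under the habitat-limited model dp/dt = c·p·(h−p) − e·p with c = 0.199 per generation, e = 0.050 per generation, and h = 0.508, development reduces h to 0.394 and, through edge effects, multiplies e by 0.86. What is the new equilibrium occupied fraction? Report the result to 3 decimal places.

Before: p* = h − e/c = 0.508 − 0.050/0.199 = 0.508 − 0.2513 = 0.2567.
After: c = 0.199, e = 0.043, h = 0.394; p* = 0.394 − 0.043/0.199 = 0.1779.

0.178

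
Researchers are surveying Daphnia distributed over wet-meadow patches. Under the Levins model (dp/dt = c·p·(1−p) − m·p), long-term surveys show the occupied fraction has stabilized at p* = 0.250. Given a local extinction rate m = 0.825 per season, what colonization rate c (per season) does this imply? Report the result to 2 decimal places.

At equilibrium c(1−p*) = m, so c = m/(1−p*).
c = 0.825/(1 − 0.250) = 0.825/0.7500 = 1.1000.

1.10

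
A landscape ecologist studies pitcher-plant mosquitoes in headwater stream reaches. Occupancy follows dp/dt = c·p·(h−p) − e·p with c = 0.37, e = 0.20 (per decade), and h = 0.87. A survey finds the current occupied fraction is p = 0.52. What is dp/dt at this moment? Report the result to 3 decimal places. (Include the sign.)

Colonization term: c·p·(h−p) = 0.37×0.52×0.3500 = 0.06734.
Extinction term: e·p = 0.10400.
dp/dt = 0.06734 − 0.10400 = -0.03666.

-0.037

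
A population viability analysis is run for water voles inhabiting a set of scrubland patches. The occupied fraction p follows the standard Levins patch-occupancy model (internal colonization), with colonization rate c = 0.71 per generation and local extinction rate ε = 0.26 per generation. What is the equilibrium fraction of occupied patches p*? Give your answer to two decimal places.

Setting dp/dt = 0 and dividing through by p* gives c·(1−p*) = ε.
So p* = 1 − ε/c = 1 − 0.26/0.71 = 1 − 0.3662 = 0.6338.

0.63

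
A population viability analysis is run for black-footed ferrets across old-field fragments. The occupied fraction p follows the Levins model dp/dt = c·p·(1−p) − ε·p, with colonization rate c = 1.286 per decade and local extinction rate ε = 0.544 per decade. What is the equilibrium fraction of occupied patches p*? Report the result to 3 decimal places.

0.577

At equilibrium, colonization balances extinction: c·p*·(1−p*) = ε·p*.
So p* = 1 − ε/c = 1 − 0.544/1.286 = 1 − 0.4230 = 0.5770.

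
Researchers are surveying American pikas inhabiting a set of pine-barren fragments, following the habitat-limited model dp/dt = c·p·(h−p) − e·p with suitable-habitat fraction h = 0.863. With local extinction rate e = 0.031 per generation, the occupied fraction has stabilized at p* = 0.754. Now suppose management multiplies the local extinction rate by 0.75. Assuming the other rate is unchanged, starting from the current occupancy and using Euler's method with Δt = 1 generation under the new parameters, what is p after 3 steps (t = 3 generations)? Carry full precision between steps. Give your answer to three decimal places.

0.768

Balance c(h−p*) = e gives c = e/(0.863 − 0.75400) = 0.031/0.10900 = 0.28440.
Starting from p₀ = 0.75400; update p ← p + (dp/dt)·Δt with the new parameters.
step 1: Δp = +0.00584, p = 0.75984
step 2: Δp = +0.00463, p = 0.76447
step 3: Δp = +0.00365, p = 0.76812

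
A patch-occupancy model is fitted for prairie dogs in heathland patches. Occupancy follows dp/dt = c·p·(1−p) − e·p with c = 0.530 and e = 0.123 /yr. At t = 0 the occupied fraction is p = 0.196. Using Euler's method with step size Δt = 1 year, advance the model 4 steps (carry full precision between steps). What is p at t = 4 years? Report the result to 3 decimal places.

Update rule: p ← p + [c·p·(1−p) − e·p]·Δt with Δt = 1.
t = 1: p = 0.19600 + (+0.05941) = 0.25541
t = 2: p = 0.25541 + (+0.06938) = 0.32479
t = 3: p = 0.32479 + (+0.07628) = 0.40107
t = 4: p = 0.40107 + (+0.07798) = 0.47905

0.479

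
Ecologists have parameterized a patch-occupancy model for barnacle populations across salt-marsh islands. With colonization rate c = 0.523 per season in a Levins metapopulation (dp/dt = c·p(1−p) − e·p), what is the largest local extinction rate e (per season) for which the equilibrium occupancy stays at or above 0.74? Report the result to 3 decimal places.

0.136

1 − e/c ≥ 0.74 ⇒ e ≤ c(1 − 0.74) = 0.523 × 0.2600.
e_max = 0.1360.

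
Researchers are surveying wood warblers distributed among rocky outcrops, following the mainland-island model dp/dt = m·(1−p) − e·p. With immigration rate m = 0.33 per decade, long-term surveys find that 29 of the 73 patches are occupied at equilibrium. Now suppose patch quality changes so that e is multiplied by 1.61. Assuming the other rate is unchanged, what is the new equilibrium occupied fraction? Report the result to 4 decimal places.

0.2905

Observed p* = 29/73 = 0.39726.
Balance m(1−p*) = e·p* gives e = m(1−p*)/p* = 0.33×0.60274/0.39726 = 0.50069.
New p* = m/(m+e) = 0.33000/(0.33000+0.80611) = 0.29046.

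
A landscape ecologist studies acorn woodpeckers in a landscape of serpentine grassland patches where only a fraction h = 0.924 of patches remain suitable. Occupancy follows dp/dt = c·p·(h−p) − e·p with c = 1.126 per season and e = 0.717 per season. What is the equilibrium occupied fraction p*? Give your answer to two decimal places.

Setting dp/dt = 0 and dividing by p* gives c·(h−p*) = e.
So p* = h − e/c = 0.924 − 0.717/1.126 = 0.924 − 0.6368 = 0.2872.

0.29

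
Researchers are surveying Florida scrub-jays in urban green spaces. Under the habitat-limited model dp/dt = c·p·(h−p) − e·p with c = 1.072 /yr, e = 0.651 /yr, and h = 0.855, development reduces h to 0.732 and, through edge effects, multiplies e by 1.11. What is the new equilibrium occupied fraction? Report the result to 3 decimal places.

Before: p* = h − e/c = 0.855 − 0.651/1.072 = 0.855 − 0.6073 = 0.2477.
After: c = 1.072, e = 0.72261, h = 0.732; p* = 0.732 − 0.72261/1.072 = 0.0579.

0.058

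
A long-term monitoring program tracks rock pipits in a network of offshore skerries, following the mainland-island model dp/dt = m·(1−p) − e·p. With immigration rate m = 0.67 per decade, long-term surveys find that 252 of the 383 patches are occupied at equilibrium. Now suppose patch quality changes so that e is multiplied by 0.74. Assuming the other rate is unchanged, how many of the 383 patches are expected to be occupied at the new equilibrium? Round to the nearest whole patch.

277

Observed p* = 252/383 = 0.65796.
Balance m(1−p*) = e·p* gives e = m(1−p*)/p* = 0.67×0.34204/0.65796 = 0.34830.
New p* = m/(m+e) = 0.67000/(0.67000+0.25774) = 0.72219.
Expected occupied = 383 × 0.72219 = 276.60 ≈ 277.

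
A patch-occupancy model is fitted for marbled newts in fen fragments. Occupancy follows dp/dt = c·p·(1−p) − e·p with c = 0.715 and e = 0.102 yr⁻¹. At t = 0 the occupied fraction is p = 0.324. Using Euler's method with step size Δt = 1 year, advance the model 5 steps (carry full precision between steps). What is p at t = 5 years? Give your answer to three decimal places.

0.821

Update rule: p ← p + [c·p·(1−p) − e·p]·Δt with Δt = 1.
  1  |  dp/dt·Δt = +0.123554  |  p_1 = 0.447554
  2  |  dp/dt·Δt = +0.131133  |  p_2 = 0.578687
  3  |  dp/dt·Δt = +0.115297  |  p_3 = 0.693984
  4  |  dp/dt·Δt = +0.081058  |  p_4 = 0.775042
  5  |  dp/dt·Δt = +0.045607  |  p_5 = 0.820649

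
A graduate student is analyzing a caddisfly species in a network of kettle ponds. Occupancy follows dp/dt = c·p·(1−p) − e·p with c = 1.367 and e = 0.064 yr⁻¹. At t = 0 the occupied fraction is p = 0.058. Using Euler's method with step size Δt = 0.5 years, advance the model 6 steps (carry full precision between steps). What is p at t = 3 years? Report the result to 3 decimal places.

0.642

Update rule: p ← p + [c·p·(1−p) − e·p]·Δt with Δt = 0.5.
t = 0.5: p = 0.05800 + (+0.03549) = 0.09349
t = 1: p = 0.09349 + (+0.05493) = 0.14842
t = 1.5: p = 0.14842 + (+0.08164) = 0.23006
t = 2: p = 0.23006 + (+0.11371) = 0.34377
t = 2.5: p = 0.34377 + (+0.14319) = 0.48696
t = 3: p = 0.48696 + (+0.15518) = 0.64214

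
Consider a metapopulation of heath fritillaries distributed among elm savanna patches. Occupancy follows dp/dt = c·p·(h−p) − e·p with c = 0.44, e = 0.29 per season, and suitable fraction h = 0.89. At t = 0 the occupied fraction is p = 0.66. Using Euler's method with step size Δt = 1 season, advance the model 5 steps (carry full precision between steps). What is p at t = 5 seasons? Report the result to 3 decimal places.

0.357

Update rule: p ← p + [c·p·(h−p) − e·p]·Δt with Δt = 1.
t = 1: p = 0.66000 + (-0.12461) = 0.53539
t = 2: p = 0.53539 + (-0.07173) = 0.46366
t = 3: p = 0.46366 + (-0.04748) = 0.41618
t = 4: p = 0.41618 + (-0.03393) = 0.38225
t = 5: p = 0.38225 + (-0.02545) = 0.35680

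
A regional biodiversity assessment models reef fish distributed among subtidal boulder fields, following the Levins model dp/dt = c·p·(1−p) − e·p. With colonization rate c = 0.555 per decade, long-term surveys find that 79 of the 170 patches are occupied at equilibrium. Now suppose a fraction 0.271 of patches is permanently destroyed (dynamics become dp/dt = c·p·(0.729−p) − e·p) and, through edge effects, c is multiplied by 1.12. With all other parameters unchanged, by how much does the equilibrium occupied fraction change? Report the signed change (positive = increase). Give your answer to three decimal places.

Observed p* = 79/170 = 0.46471.
Balance c(1−p*) = e gives e = 0.555×(1 − 0.46471) = 0.29709.
New p* = 0.729 − e/c = 0.729 − 0.29709/0.62160 = 0.25106.
Δp* = 0.25106 − 0.46471 = -0.21365.

-0.214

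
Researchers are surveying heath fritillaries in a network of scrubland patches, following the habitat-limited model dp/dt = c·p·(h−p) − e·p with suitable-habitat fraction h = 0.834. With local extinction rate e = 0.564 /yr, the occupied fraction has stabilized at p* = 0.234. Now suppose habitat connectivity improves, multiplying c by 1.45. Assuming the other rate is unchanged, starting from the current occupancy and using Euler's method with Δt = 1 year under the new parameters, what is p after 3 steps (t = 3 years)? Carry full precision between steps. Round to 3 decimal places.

0.380

Balance c(h−p*) = e gives c = e/(0.834 − 0.23400) = 0.564/0.60000 = 0.94000.
Starting from p₀ = 0.23400; update p ← p + (dp/dt)·Δt with the new parameters.
  1  |  dp/dt·Δt = +0.059389  |  p_1 = 0.293389
  2  |  dp/dt·Δt = +0.050713  |  p_2 = 0.344102
  3  |  dp/dt·Δt = +0.035694  |  p_3 = 0.379796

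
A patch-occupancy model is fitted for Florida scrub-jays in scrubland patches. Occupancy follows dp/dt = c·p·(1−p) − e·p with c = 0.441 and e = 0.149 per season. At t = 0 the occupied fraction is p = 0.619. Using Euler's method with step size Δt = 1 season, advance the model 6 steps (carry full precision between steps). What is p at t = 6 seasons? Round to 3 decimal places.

0.656

Update rule: p ← p + [c·p·(1−p) − e·p]·Δt with Δt = 1.
p: 0.61900 → 0.63077  (Δp = +0.01177)
p: 0.63077 → 0.63950  (Δp = +0.00872)
p: 0.63950 → 0.64588  (Δp = +0.00638)
p: 0.64588 → 0.65051  (Δp = +0.00463)
p: 0.65051 → 0.65384  (Δp = +0.00333)
p: 0.65384 → 0.65623  (Δp = +0.00239)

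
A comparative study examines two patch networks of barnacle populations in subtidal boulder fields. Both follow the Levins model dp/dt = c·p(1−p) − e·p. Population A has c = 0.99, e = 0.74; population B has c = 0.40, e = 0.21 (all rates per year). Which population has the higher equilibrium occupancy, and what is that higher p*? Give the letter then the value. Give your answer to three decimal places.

A: p*_A = 1 − 0.74/0.99 = 0.2525.
B: p*_B = 1 − 0.21/0.40 = 0.4750.
B is higher at 0.4750.

B, 0.475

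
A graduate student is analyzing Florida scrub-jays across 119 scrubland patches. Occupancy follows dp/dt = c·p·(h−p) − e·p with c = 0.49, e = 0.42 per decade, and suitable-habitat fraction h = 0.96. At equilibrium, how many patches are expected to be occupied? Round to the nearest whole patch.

p* = h − e/c = 0.96 − 0.8571 = 0.1029.
Expected occupied patches = N × p* = 119 × 0.1029 = 12.24 ≈ 12.

12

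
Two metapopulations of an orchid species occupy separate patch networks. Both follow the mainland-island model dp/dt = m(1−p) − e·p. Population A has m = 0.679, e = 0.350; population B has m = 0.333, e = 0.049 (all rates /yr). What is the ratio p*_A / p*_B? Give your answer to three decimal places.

0.757

A: p*_A = m/(m+e) = 0.679/1.0290 = 0.6599.
B: p*_B = 0.333/0.3820 = 0.8717.
p*_A / p*_B = 0.6599/0.8717 = 0.7570.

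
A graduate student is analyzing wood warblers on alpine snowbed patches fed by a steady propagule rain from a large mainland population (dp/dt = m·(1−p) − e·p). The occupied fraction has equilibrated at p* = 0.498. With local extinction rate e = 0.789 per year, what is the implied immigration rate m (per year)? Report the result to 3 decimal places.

At equilibrium m(1−p*) = e·p*, so m = e·p*/(1−p*).
m = 0.789 × 0.498 / 0.5020 = 0.3929/0.5020 = 0.7827.

0.783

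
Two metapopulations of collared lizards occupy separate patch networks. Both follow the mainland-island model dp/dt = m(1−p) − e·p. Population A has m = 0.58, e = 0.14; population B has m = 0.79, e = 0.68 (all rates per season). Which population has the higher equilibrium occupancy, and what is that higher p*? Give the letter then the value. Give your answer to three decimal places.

A, 0.806

A: p*_A = m/(m+e) = 0.58/0.7200 = 0.8056.
B: p*_B = 0.79/1.4700 = 0.5374.
A is higher at 0.8056.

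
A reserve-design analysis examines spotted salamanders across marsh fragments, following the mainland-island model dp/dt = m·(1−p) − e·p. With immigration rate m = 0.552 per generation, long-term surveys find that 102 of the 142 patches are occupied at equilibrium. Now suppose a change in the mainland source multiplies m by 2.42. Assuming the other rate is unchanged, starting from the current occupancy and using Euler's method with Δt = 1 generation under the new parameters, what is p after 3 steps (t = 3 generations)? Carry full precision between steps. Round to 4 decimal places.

0.8845

Observed p* = 102/142 = 0.71831.
Balance m(1−p*) = e·p* gives e = m(1−p*)/p* = 0.552×0.28169/0.71831 = 0.21647.
Starting from p₀ = 0.71831; update p ← p + (dp/dt)·Δt with the new parameters.
t = 1: p = 0.71831 + (+0.22080) = 0.93911
t = 2: p = 0.93911 + (-0.12195) = 0.81716
t = 3: p = 0.81716 + (+0.06735) = 0.88451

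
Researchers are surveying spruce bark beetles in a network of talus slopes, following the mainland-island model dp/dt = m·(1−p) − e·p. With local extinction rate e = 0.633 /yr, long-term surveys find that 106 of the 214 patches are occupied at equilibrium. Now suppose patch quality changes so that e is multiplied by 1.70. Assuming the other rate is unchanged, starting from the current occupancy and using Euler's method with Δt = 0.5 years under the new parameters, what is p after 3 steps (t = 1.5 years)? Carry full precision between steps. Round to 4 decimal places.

Observed p* = 106/214 = 0.49533.
Balance m(1−p*) = e·p* gives m = e·p*/(1−p*) = 0.633×0.49533/0.50467 = 0.62128.
Starting from p₀ = 0.49533; update p ← p + (dp/dt)·Δt with the new parameters.
step 1: Δp = -0.10974, p = 0.38559
step 2: Δp = -0.01660, p = 0.36898
step 3: Δp = -0.00251, p = 0.36647

0.3665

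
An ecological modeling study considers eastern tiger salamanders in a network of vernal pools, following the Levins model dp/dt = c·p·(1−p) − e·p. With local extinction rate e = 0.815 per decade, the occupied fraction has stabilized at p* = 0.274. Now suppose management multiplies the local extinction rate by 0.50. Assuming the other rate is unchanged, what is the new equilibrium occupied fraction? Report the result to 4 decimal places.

0.6370

Balance c(1−p*) = e gives c = e/(1 − 0.27400) = 0.815/0.72600 = 1.12259.
New p* = 1 − e/c = 1 − 0.40750/1.12259 = 0.63700.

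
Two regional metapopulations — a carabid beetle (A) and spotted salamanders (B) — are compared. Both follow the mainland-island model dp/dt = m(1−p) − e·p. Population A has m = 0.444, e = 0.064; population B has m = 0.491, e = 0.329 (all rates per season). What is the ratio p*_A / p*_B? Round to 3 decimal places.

1.460

A: p*_A = m/(m+e) = 0.444/0.5080 = 0.8740.
B: p*_B = 0.491/0.8200 = 0.5988.
p*_A / p*_B = 0.8740/0.5988 = 1.4597.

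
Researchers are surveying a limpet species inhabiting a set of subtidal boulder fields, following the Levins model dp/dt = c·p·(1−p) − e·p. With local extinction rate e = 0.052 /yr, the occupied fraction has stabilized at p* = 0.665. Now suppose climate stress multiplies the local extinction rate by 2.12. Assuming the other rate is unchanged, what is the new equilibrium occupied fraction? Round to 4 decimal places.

Balance c(1−p*) = e gives c = e/(1 − 0.66500) = 0.052/0.33500 = 0.15522.
New p* = 1 − e/c = 1 − 0.11024/0.15522 = 0.28978.

0.2898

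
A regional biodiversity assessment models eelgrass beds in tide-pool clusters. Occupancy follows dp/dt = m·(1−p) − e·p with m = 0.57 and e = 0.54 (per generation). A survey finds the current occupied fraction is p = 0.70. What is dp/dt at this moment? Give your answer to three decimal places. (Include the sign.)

-0.207

Colonization term: m·(1−p) = 0.57×0.3000 = 0.17100.
Extinction term: e·p = 0.37800.
dp/dt = 0.17100 − 0.37800 = -0.20700.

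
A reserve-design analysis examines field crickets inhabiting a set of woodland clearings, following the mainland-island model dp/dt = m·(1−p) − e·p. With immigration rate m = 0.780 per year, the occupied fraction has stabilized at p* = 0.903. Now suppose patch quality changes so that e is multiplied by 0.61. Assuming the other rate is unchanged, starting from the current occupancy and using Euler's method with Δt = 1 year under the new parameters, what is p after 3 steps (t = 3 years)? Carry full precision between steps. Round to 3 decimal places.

0.938

Balance m(1−p*) = e·p* gives e = m(1−p*)/p* = 0.780×0.09700/0.90300 = 0.08379.
Starting from p₀ = 0.90300; update p ← p + (dp/dt)·Δt with the new parameters.
t = 1: p = 0.90300 + (+0.02951) = 0.93251
t = 2: p = 0.93251 + (+0.00498) = 0.93749
t = 3: p = 0.93749 + (+0.00084) = 0.93833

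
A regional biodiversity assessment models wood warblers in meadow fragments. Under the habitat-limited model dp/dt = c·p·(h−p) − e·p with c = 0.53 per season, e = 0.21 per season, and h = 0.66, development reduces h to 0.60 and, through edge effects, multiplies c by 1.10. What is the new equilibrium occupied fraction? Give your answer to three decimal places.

0.240

Before: p* = h − e/c = 0.66 − 0.21/0.53 = 0.66 − 0.3962 = 0.2638.
After: c = 0.583, e = 0.21, h = 0.60; p* = 0.60 − 0.21/0.583 = 0.2398.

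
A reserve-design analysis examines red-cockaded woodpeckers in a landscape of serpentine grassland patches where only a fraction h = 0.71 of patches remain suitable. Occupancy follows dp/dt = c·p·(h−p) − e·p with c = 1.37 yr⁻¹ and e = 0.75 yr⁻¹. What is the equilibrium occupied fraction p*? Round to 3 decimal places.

0.163

Setting dp/dt = 0 and dividing by p* gives c·(h−p*) = e.
So p* = h − e/c = 0.71 − 0.75/1.37 = 0.71 − 0.5474 = 0.1626.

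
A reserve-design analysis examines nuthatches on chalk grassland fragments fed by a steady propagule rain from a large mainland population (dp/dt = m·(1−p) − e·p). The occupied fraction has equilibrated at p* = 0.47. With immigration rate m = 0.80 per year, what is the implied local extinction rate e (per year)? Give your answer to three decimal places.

0.902

At equilibrium m(1−p*) = e·p*, so e = m(1−p*)/p*.
e = 0.80 × 0.5300 / 0.47 = 0.9021.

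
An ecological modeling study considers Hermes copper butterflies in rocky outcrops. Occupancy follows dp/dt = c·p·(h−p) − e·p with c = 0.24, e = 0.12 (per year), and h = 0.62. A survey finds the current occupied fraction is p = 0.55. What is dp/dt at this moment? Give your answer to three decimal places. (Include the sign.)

Colonization term: c·p·(h−p) = 0.24×0.55×0.0700 = 0.00924.
Extinction term: e·p = 0.06600.
dp/dt = 0.00924 − 0.06600 = -0.05676.

-0.057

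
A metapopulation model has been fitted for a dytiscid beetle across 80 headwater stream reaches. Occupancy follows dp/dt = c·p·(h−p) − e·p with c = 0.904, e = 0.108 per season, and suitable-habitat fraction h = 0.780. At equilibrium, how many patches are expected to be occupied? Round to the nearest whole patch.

53

p* = h − e/c = 0.780 − 0.1195 = 0.6605.
Expected occupied patches = N × p* = 80 × 0.6605 = 52.84 ≈ 53.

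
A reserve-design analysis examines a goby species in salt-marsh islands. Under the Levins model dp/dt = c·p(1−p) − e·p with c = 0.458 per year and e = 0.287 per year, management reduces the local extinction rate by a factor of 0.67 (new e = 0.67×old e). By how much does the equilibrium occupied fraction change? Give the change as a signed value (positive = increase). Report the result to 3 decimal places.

0.207

Before: p* = 1 − 0.287/0.458 = 0.3734.
After the change, c = 0.458, e = 0.19229, so p* = 1 − 0.19229/0.458 = 0.5802.
Δp* = 0.5802 − 0.3734 = +0.2068.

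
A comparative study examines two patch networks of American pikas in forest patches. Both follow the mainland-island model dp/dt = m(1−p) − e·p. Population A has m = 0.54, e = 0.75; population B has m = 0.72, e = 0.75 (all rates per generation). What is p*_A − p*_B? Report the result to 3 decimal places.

-0.071

A: p*_A = m/(m+e) = 0.54/1.2900 = 0.4186.
B: p*_B = 0.72/1.4700 = 0.4898.
p*_A − p*_B = 0.4186 − 0.4898 = -0.0712.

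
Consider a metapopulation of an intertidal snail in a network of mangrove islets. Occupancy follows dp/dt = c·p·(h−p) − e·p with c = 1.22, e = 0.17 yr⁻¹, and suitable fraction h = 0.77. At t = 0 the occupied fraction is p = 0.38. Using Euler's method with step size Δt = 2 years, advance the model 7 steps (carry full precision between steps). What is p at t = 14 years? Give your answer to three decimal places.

0.630

Update rule: p ← p + [c·p·(h−p) − e·p]·Δt with Δt = 2.
step 1: Δp = +0.23241, p = 0.61241
step 2: Δp = +0.02727, p = 0.63968
step 3: Δp = -0.01408, p = 0.62560
step 4: Δp = +0.00772, p = 0.63332
step 5: Δp = -0.00411, p = 0.62920
step 6: Δp = +0.00223, p = 0.63143
step 7: Δp = -0.00120, p = 0.63024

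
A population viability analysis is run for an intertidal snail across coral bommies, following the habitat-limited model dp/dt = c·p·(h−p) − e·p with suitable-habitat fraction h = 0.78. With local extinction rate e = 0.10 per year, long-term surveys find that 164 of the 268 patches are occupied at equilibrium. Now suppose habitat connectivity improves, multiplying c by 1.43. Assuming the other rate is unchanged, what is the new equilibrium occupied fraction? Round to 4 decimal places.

0.6625

Observed p* = 164/268 = 0.61194.
Balance c(h−p*) = e gives c = e/(0.78 − 0.61194) = 0.10/0.16806 = 0.59503.
New p* = 0.78 − e/c = 0.78 − 0.10000/0.85089 = 0.66248.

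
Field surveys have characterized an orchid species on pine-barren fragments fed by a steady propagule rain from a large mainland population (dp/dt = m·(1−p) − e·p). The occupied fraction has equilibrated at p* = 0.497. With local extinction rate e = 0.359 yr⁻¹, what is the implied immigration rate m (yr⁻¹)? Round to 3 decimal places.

At equilibrium m(1−p*) = e·p*, so m = e·p*/(1−p*).
m = 0.359 × 0.497 / 0.5030 = 0.1784/0.5030 = 0.3547.

0.355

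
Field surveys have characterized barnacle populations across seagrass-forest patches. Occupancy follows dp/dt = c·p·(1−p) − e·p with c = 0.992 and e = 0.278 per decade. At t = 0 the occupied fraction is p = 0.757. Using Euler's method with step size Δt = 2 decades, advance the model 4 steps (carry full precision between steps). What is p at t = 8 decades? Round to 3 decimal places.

Update rule: p ← p + [c·p·(1−p) − e·p]·Δt with Δt = 2.
step 1: Δp = -0.05593, p = 0.70107
step 2: Δp = +0.02600, p = 0.72706
step 3: Δp = -0.01054, p = 0.71652
step 4: Δp = +0.00460, p = 0.72112

0.721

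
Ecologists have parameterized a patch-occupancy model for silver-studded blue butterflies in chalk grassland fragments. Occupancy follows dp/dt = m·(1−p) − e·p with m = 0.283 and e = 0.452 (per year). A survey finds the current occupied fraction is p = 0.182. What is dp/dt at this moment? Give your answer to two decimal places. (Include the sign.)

0.15

Colonization term: m·(1−p) = 0.283×0.8180 = 0.23149.
Extinction term: e·p = 0.08226.
dp/dt = 0.23149 − 0.08226 = 0.14923.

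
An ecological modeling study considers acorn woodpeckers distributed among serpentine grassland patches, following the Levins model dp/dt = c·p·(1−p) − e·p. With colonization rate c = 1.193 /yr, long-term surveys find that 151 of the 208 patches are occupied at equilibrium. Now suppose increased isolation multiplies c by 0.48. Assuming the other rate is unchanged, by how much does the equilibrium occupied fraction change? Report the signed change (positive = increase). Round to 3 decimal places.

-0.297

Observed p* = 151/208 = 0.72596.
Balance c(1−p*) = e gives e = 1.193×(1 − 0.72596) = 0.32693.
New p* = 1 − e/c = 1 − 0.32693/0.57264 = 0.42908.
Δp* = 0.42908 − 0.72596 = -0.29688.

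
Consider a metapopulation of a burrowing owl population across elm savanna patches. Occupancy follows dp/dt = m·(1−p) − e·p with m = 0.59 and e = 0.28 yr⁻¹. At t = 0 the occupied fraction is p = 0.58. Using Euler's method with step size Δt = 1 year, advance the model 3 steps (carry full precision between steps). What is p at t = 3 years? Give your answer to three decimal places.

Update rule: p ← p + [m·(1−p) − e·p]·Δt with Δt = 1.
  1  |  dp/dt·Δt = +0.085400  |  p_1 = 0.665400
  2  |  dp/dt·Δt = +0.011102  |  p_2 = 0.676502
  3  |  dp/dt·Δt = +0.001443  |  p_3 = 0.677945

0.678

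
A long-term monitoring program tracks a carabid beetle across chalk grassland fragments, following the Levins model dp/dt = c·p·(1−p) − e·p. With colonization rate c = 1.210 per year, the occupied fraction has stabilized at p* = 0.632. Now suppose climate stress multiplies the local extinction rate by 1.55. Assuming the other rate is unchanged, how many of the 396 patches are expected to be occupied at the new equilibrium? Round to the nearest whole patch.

Balance c(1−p*) = e gives e = 1.210×(1 − 0.63200) = 0.44528.
New p* = 1 − e/c = 1 − 0.69018/1.21000 = 0.42960.
Expected occupied = 396 × 0.42960 = 170.12 ≈ 170.

170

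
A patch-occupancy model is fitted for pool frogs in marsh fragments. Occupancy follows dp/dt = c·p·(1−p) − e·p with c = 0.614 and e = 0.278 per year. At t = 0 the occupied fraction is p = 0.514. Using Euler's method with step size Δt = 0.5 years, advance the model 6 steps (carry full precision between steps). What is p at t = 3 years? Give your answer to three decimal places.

Update rule: p ← p + [c·p·(1−p) − e·p]·Δt with Δt = 0.5.
t = 0.5: p = 0.51400 + (+0.00524) = 0.51924
t = 1: p = 0.51924 + (+0.00446) = 0.52371
t = 1.5: p = 0.52371 + (+0.00378) = 0.52749
t = 2: p = 0.52749 + (+0.00320) = 0.53068
t = 2.5: p = 0.53068 + (+0.00270) = 0.53338
t = 3: p = 0.53338 + (+0.00227) = 0.53565

0.536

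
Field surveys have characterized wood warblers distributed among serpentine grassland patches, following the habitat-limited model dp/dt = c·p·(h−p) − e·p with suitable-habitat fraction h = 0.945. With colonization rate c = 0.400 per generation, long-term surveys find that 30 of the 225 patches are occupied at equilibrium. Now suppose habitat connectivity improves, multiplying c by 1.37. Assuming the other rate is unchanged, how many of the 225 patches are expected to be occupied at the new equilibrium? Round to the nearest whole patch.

Observed p* = 30/225 = 0.13333.
Balance c(h−p*) = e gives e = 0.400×(0.945 − 0.13333) = 0.32467.
New p* = 0.945 − e/c = 0.945 − 0.32467/0.54800 = 0.35254.
Expected occupied = 225 × 0.35254 = 79.32 ≈ 79.

79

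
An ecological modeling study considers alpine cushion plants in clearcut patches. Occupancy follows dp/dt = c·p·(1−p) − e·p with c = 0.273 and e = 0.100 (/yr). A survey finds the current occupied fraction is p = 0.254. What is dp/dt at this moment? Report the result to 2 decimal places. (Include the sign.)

Colonization term: c·p·(1−p) = 0.273×0.254×0.7460 = 0.05173.
Extinction term: e·p = 0.02540.
dp/dt = 0.05173 − 0.02540 = 0.02633.

0.03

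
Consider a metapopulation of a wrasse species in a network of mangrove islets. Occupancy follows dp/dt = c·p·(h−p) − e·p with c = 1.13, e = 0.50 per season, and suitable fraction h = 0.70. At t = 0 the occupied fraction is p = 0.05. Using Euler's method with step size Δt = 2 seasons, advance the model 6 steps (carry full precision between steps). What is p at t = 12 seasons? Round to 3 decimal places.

Update rule: p ← p + [c·p·(h−p) − e·p]·Δt with Δt = 2.
t = 2: p = 0.05000 + (+0.02345) = 0.07345
t = 4: p = 0.07345 + (+0.03056) = 0.10401
t = 6: p = 0.10401 + (+0.03608) = 0.14009
t = 8: p = 0.14009 + (+0.03718) = 0.17727
t = 10: p = 0.17727 + (+0.03215) = 0.20942
t = 12: p = 0.20942 + (+0.02277) = 0.23219

0.232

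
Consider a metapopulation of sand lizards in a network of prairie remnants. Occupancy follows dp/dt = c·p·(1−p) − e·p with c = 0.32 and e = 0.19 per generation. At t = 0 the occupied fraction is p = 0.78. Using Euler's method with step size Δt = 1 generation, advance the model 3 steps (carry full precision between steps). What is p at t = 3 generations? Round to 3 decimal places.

0.581

Update rule: p ← p + [c·p·(1−p) − e·p]·Δt with Δt = 1.
step 1: Δp = -0.09329, p = 0.68671
step 2: Δp = -0.06163, p = 0.62508
step 3: Δp = -0.04377, p = 0.58131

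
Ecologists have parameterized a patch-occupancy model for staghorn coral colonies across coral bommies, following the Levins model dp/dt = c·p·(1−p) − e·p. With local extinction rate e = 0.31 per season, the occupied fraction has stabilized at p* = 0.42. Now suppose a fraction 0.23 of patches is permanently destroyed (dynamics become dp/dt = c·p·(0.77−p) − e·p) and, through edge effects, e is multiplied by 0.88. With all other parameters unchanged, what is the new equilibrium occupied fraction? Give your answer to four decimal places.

0.2596

Balance c(1−p*) = e gives c = e/(1 − 0.42000) = 0.31/0.58000 = 0.53448.
New p* = 0.77 − e/c = 0.77 − 0.27280/0.53448 = 0.25960.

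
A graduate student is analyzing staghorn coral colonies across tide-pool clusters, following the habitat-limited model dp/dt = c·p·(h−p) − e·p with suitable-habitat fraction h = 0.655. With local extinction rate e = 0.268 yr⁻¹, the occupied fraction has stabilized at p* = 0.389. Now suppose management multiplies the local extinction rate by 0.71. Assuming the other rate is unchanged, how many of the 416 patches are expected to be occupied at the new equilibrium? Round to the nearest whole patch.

Balance c(h−p*) = e gives c = e/(0.655 − 0.38900) = 0.268/0.26600 = 1.00752.
New p* = 0.655 − e/c = 0.655 − 0.19028/1.00752 = 0.46614.
Expected occupied = 416 × 0.46614 = 193.91 ≈ 194.

194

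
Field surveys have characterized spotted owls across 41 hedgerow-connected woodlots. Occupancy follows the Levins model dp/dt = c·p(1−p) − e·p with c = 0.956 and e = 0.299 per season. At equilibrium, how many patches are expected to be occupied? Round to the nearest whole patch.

28

p* = 1 − e/c = 1 − 0.299/0.956 = 0.6872.
Expected occupied patches = N × p* = 41 × 0.6872 = 28.18 ≈ 28.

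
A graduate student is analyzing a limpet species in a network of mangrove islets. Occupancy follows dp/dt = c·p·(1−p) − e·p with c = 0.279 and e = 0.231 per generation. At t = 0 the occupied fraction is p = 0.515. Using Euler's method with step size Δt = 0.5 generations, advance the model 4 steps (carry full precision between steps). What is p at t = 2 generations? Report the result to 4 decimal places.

Update rule: p ← p + [c·p·(1−p) − e·p]·Δt with Δt = 0.5.
t = 0.5: p = 0.51500 + (-0.02464) = 0.49036
t = 1: p = 0.49036 + (-0.02177) = 0.46859
t = 1.5: p = 0.46859 + (-0.01938) = 0.44920
t = 2: p = 0.44920 + (-0.01737) = 0.43183

0.4318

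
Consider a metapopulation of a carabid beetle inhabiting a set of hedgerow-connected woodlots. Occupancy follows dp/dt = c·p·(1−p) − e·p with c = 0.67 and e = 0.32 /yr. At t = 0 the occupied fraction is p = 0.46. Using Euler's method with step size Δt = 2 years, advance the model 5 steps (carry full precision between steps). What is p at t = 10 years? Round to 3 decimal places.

0.522

Update rule: p ← p + [c·p·(1−p) − e·p]·Δt with Δt = 2.
t = 2: p = 0.46000 + (+0.03846) = 0.49846
t = 4: p = 0.49846 + (+0.01598) = 0.51444
t = 6: p = 0.51444 + (+0.00548) = 0.51992
t = 8: p = 0.51992 + (+0.00172) = 0.52164
t = 10: p = 0.52164 + (+0.00052) = 0.52216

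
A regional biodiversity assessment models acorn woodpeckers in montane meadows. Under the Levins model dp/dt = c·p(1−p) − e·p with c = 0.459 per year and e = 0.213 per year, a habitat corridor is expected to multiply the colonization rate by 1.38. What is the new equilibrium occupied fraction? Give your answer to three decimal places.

Before: p* = 1 − 0.213/0.459 = 0.5359.
After the change, c = 0.63342, e = 0.213, so p* = 1 − 0.213/0.63342 = 0.6637.

0.664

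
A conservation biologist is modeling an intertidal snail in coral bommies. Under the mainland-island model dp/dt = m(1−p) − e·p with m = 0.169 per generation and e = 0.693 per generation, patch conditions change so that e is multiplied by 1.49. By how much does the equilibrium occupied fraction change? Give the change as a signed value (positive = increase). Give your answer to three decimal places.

-0.055

Before: p* = 0.169/(0.169+0.693) = 0.1961.
After: m = 0.169, e = 1.03257; p* = 0.169/1.2016 = 0.1406.
Δp* = 0.1406 − 0.1961 = -0.0554.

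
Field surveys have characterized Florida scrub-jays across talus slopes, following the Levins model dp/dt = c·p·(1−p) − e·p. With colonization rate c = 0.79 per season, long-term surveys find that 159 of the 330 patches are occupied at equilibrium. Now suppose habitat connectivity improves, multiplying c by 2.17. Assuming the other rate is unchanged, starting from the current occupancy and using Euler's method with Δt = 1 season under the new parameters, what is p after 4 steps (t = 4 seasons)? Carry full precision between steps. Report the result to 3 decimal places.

0.762

Observed p* = 159/330 = 0.48182.
Balance c(1−p*) = e gives e = 0.79×(1 − 0.48182) = 0.40936.
Starting from p₀ = 0.48182; update p ← p + (dp/dt)·Δt with the new parameters.
t = 1: p = 0.48182 + (+0.23077) = 0.71259
t = 2: p = 0.71259 + (+0.05939) = 0.77198
t = 3: p = 0.77198 + (-0.01426) = 0.75772
t = 4: p = 0.75772 + (+0.00453) = 0.76225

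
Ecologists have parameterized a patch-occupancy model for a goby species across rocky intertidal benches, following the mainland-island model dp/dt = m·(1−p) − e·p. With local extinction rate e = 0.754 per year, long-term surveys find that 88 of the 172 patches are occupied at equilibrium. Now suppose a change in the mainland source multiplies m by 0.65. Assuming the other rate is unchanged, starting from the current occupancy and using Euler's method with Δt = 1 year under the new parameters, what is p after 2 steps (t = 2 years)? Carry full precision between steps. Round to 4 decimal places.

0.4127

Observed p* = 88/172 = 0.51163.
Balance m(1−p*) = e·p* gives m = e·p*/(1−p*) = 0.754×0.51163/0.48837 = 0.78990.
Starting from p₀ = 0.51163; update p ← p + (dp/dt)·Δt with the new parameters.
p: 0.51163 → 0.37661  (Δp = -0.13502)
p: 0.37661 → 0.41272  (Δp = +0.03611)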